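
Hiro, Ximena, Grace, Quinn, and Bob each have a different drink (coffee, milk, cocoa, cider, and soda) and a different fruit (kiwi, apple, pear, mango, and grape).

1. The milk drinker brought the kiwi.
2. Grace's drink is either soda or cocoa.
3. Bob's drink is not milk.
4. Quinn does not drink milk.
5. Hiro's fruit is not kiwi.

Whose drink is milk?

With clues 1–2, Grace is impossible for the one with drink milk.
With clues 1–3, Bob is impossible for the one with drink milk.
With clues 1–4, Quinn is impossible for the one with drink milk.
With clues 1–5, Hiro is impossible for the one with drink milk.
That leaves Ximena.

Ximena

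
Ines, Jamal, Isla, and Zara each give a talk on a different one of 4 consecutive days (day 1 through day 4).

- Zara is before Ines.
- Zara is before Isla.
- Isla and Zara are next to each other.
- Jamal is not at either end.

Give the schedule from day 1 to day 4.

From clue 1: Ines is in {2,3,4}.
From clues 1–2: Zara is in {1,2}.
From clues 1–3: Ines is in {3,4}.
From clues 1–4: Zara → day 1, Isla → day 2, Jamal → day 3, Ines → day 4.

Zara, Isla, Jamal, Ines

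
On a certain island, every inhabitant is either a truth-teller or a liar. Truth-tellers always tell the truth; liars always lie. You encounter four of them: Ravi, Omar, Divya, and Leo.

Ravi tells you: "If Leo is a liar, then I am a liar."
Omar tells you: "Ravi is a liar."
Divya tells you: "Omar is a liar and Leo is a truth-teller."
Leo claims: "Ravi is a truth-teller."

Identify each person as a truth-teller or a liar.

Consider Ravi. Suppose Ravi is a liar.
Then Ravi's own statement would have to be false, but it can't be — contradiction.
So Ravi is a truth-teller.
With that fixed, Omar's statement is false, so Omar is a liar.
With that fixed, Leo's statement is true, so Leo is a truth-teller.
With that fixed, Divya's statement is true, so Divya is a truth-teller.

Ravi: truth-teller, Omar: liar, Divya: truth-teller, Leo: truth-teller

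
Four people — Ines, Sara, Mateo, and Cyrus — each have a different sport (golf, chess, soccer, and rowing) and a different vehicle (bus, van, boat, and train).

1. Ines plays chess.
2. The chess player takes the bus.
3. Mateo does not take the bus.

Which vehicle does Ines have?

With clues 1–2, boat, train, and van are impossible for Ines's vehicle.
That leaves bus.

bus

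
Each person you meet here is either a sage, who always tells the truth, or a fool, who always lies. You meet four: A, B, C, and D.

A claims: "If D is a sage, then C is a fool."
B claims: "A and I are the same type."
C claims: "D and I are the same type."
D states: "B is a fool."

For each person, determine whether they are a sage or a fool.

A: sage, B: fool, C: fool, D: sage

Consider A. Suppose A is a fool.
Then whichever role B has, B's statement has the wrong truth value — contradiction.
So A is a sage.
Consider B. Suppose B is a sage.
Then no assignment of the remaining roles makes every statement match its speaker's type — contradiction.
So B is a fool.
With that fixed, D's statement is true, so D is a sage.
Consider C. Suppose C is a sage.
Then A's statement comes out false, contradicting A being a sage.
So C is a fool.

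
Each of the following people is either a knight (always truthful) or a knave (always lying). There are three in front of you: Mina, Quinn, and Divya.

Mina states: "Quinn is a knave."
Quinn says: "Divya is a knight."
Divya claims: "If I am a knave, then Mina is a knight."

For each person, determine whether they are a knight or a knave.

Mina: knave, Quinn: knight, Divya: knight

Consider Mina. Suppose Mina is a knight.
Then no assignment of the remaining roles makes every statement match its speaker's type — contradiction.
So Mina is a knave.
Consider Quinn. Suppose Quinn is a knave.
Then Mina's statement comes out true, contradicting Mina being a knave.
So Quinn is a knight.
Consider Divya. Suppose Divya is a knave.
Then Quinn's statement comes out false, contradicting Quinn being a knight.
So Divya is a knight.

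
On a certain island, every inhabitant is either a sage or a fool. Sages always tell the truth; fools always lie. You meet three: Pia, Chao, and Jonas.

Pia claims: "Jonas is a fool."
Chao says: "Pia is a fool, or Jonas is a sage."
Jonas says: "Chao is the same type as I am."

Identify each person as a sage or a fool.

Consider Pia. Suppose Pia is a sage.
Then no assignment of the remaining roles makes every statement match its speaker's type — contradiction.
So Pia is a fool.
With that fixed, Chao's statement is true, so Chao is a sage.
Consider Jonas. Suppose Jonas is a fool.
Then Pia's statement comes out true, contradicting Pia being a fool.
So Jonas is a sage.

Pia: fool, Chao: sage, Jonas: sage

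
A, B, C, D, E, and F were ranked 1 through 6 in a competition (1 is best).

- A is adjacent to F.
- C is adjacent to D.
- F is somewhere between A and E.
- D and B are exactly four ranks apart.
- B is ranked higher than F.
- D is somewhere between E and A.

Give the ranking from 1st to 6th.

B, A, F, C, D, E

From clues 1–3: F is in {2,3,4,5}.
From clues 1–4: F is in {3,4}.
From clues 1–5: F → rank 3.
From clues 1–6: B → rank 1, A → rank 2, C → rank 4, D → rank 5, E → rank 6.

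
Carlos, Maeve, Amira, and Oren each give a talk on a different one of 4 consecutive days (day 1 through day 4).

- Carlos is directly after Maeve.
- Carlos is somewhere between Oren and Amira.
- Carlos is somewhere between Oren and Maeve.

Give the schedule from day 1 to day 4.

Amira, Maeve, Carlos, Oren

From clue 1: Carlos is in {2,3,4}.
From clues 1–2: Maeve → day 2, Carlos → day 3.
From clues 1–3: Amira → day 1, Oren → day 4.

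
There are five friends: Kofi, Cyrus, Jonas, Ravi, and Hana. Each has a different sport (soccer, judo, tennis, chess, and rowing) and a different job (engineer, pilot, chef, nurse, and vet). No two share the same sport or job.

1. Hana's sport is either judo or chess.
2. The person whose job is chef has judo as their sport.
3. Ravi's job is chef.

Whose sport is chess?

Hana

With clues 1–3, Cyrus, Jonas, Kofi, and Ravi are impossible for the one with sport chess.
That leaves Hana.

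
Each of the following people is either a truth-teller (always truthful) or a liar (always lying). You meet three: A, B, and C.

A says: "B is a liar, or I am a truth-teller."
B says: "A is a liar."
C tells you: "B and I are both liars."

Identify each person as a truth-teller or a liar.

A: liar, B: truth-teller, C: liar

Consider A. Suppose A is a truth-teller.
Then no assignment of the remaining roles makes every statement match its speaker's type — contradiction.
So A is a liar.
With that fixed, B's statement is true, so B is a truth-teller.
With that fixed, C's statement is false, so C is a liar.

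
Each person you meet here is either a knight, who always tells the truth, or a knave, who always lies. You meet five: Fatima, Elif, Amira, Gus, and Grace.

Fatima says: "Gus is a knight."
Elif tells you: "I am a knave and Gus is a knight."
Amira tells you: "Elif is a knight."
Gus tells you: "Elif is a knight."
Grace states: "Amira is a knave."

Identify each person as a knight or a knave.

Consider Fatima. Suppose Fatima is a knight.
Then no assignment of the remaining roles makes every statement match its speaker's type — contradiction.
So Fatima is a knave.
Consider Elif. Suppose Elif is a knight.
Then Elif's own statement would have to be true, but it can't be — contradiction.
So Elif is a knave.
With that fixed, Amira's statement is false, so Amira is a knave.
With that fixed, Gus's statement is false, so Gus is a knave.
With that fixed, Grace's statement is true, so Grace is a knight.

Fatima: knave, Elif: knave, Amira: knave, Gus: knave, Grace: knight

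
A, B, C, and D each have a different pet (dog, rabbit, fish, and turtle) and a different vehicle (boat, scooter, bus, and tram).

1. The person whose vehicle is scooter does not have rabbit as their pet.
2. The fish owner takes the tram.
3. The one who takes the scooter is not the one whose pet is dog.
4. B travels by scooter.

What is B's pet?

With clues 1–4, dog, fish, and rabbit are impossible for B's pet.
That leaves turtle.

turtle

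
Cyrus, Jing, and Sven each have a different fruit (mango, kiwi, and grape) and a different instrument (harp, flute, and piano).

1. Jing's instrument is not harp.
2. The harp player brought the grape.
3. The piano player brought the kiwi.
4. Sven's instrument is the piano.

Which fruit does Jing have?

mango

With clues 1–2, grape is impossible for Jing's fruit.
With clues 1–4, kiwi is impossible for Jing's fruit.
That leaves mango.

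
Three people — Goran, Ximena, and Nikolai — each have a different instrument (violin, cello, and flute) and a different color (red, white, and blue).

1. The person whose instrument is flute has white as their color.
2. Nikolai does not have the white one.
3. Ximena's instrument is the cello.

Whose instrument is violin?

With clues 1–3, Goran and Ximena are impossible for the one with instrument violin.
That leaves Nikolai.

Nikolai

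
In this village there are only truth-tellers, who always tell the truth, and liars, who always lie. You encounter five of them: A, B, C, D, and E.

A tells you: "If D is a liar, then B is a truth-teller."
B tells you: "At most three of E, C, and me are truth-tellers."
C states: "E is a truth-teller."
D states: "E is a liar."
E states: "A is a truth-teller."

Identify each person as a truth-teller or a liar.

A: truth-teller, B: truth-teller, C: truth-teller, D: liar, E: truth-teller

Regardless of anyone's role, B's statement is true, so B is a truth-teller.
With that fixed, A's statement is true, so A is a truth-teller.
With that fixed, E's statement is true, so E is a truth-teller.
With that fixed, C's statement is true, so C is a truth-teller.
With that fixed, D's statement is false, so D is a liar.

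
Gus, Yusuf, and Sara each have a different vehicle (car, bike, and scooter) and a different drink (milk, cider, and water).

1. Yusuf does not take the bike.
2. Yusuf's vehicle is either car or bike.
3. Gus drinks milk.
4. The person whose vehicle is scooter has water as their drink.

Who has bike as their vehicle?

Clue 1 rules out Yusuf for the one with vehicle bike.
With clues 1–4, Sara is impossible for the one with vehicle bike.
That leaves Gus.

Gus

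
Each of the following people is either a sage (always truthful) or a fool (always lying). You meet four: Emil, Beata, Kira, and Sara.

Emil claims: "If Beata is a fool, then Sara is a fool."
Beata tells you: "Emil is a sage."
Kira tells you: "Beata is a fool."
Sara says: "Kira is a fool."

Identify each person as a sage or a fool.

Consider Emil. Suppose Emil is a fool.
Then no assignment of the remaining roles makes every statement match its speaker's type — contradiction.
So Emil is a sage.
With that fixed, Beata's statement is true, so Beata is a sage.
With that fixed, Kira's statement is false, so Kira is a fool.
With that fixed, Sara's statement is true, so Sara is a sage.

Emil: sage, Beata: sage, Kira: fool, Sara: sage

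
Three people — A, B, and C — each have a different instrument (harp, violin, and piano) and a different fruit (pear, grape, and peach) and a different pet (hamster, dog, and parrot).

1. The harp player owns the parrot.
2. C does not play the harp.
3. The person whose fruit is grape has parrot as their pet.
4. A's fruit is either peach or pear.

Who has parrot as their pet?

With clues 1–2, C is impossible for the one with pet parrot.
With clues 1–4, A is impossible for the one with pet parrot.
That leaves B.

B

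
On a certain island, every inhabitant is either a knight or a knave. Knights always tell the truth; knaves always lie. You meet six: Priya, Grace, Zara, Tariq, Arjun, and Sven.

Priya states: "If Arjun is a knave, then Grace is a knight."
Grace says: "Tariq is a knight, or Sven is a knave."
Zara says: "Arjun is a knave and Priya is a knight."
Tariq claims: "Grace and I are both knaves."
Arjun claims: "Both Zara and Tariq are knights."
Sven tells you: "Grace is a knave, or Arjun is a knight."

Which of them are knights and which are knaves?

Priya: knight, Grace: knight, Zara: knight, Tariq: knave, Arjun: knave, Sven: knave

Consider Priya. Suppose Priya is a knave.
Then no assignment of the remaining roles makes every statement match its speaker's type — contradiction.
So Priya is a knight.
Consider Grace. Suppose Grace is a knave.
Then whichever role Tariq has, Tariq's statement has the wrong truth value — contradiction.
So Grace is a knight.
With that fixed, Tariq's statement is false, so Tariq is a knave.
With that fixed, Arjun's statement is false, so Arjun is a knave.
With that fixed, Sven's statement is false, so Sven is a knave.
With that fixed, Zara's statement is true, so Zara is a knight.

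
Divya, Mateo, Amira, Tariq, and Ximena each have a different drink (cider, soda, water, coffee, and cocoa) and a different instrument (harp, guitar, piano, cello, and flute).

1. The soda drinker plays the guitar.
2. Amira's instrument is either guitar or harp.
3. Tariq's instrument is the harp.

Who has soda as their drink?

With clues 1–3, Divya, Mateo, Tariq, and Ximena are impossible for the one with drink soda.
That leaves Amira.

Amira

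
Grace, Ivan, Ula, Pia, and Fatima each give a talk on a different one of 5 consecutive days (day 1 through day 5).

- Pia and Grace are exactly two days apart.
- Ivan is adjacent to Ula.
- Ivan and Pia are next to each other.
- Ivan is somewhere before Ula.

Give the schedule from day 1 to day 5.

From clues 1–2: Fatima is in {2,4}.
From clues 1–3: Pia → day 3.
From clues 1–4: Grace → day 1, Fatima → day 2, Ivan → day 4, Ula → day 5.

Grace, Fatima, Pia, Ivan, Ula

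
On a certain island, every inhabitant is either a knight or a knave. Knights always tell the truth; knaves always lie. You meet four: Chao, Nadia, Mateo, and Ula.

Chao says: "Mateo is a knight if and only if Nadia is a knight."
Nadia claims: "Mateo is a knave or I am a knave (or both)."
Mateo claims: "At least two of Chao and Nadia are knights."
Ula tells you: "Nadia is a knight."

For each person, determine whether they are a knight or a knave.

Consider Chao. Suppose Chao is a knight.
Then no assignment of the remaining roles makes every statement match its speaker's type — contradiction.
So Chao is a knave.
With that fixed, Mateo's statement is false, so Mateo is a knave.
With that fixed, Nadia's statement is true, so Nadia is a knight.
With that fixed, Ula's statement is true, so Ula is a knight.

Chao: knave, Nadia: knight, Mateo: knave, Ula: knight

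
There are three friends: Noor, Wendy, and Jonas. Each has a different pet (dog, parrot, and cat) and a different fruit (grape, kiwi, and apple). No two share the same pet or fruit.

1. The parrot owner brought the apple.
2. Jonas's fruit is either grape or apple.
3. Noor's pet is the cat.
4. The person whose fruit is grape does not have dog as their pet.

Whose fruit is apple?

Jonas

With clues 1–3, Noor is impossible for the one with fruit apple.
With clues 1–4, Wendy is impossible for the one with fruit apple.
That leaves Jonas.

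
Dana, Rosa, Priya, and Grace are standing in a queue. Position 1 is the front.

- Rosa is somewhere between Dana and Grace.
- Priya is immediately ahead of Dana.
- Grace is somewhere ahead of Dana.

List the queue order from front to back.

Grace, Rosa, Priya, Dana

From clue 1: Rosa is in {2,3}.
From clues 1–2: Dana is in {2,4}.
From clues 1–3: Grace → position 1, Rosa → position 2, Priya → position 3, Dana → position 4.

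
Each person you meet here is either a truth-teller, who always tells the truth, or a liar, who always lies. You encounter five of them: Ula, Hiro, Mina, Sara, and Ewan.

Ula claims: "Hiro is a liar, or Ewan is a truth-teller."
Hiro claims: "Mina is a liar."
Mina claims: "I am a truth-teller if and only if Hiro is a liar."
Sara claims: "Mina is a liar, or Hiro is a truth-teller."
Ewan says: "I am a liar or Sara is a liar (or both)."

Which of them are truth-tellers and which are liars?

Ula: truth-teller, Hiro: liar, Mina: truth-teller, Sara: liar, Ewan: truth-teller

Consider Ula. Suppose Ula is a liar.
Then no assignment of the remaining roles makes every statement match its speaker's type — contradiction.
So Ula is a truth-teller.
Consider Hiro. Suppose Hiro is a truth-teller.
Then whichever role Mina has, Mina's statement has the wrong truth value — contradiction.
So Hiro is a liar.
Consider Mina. Suppose Mina is a liar.
Then Hiro's statement comes out true, contradicting Hiro being a liar.
So Mina is a truth-teller.
With that fixed, Sara's statement is false, so Sara is a liar.
With that fixed, Ewan's statement is true, so Ewan is a truth-teller.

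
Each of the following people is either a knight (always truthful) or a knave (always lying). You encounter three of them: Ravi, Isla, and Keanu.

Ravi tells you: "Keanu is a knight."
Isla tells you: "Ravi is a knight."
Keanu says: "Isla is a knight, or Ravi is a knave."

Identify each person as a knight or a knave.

Consider Ravi. Suppose Ravi is a knave.
Then no assignment of the remaining roles makes every statement match its speaker's type — contradiction.
So Ravi is a knight.
With that fixed, Isla's statement is true, so Isla is a knight.
With that fixed, Keanu's statement is true, so Keanu is a knight.

Ravi: knight, Isla: knight, Keanu: knight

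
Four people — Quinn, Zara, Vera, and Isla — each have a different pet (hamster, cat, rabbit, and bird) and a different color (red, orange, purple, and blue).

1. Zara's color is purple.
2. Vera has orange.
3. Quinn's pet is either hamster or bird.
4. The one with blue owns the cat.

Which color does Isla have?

Clue 1 rules out purple for Isla's color.
With clues 1–2, orange is impossible for Isla's color.
With clues 1–4, red is impossible for Isla's color.
That leaves blue.

blue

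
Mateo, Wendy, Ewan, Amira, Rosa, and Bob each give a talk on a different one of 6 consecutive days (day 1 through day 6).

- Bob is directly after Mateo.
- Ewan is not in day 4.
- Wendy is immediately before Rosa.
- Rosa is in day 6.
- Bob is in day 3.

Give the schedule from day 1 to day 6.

From clue 1: Mateo is in {1,2,3,4,5}.
From clues 1–4: Wendy → day 5, Rosa → day 6.
From clues 1–5: Ewan → day 1, Mateo → day 2, Bob → day 3, Amira → day 4.

Ewan, Mateo, Bob, Amira, Wendy, Rosa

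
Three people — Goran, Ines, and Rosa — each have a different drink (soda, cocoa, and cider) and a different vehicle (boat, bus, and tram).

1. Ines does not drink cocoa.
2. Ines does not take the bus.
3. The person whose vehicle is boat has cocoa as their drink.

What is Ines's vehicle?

tram

With clues 1–2, bus is impossible for Ines's vehicle.
With clues 1–3, boat is impossible for Ines's vehicle.
That leaves tram.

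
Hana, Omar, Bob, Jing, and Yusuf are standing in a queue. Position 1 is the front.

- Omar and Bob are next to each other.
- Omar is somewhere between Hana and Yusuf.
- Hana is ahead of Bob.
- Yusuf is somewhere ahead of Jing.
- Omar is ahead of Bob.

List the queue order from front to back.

From clues 1–2: Omar is in {2,3,4}.
From clues 1–3: Hana is in {1,2}.
From clues 1–4: Hana → position 1, Yusuf → position 4, Jing → position 5.
From clues 1–5: Omar → position 2, Bob → position 3.

Hana, Omar, Bob, Yusuf, Jing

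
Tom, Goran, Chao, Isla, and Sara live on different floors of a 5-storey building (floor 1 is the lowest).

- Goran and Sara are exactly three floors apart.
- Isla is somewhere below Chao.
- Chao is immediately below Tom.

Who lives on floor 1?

Isla

With clues 1–2, Chao is ruled out for floor 1.
With clues 1–3, Goran, Sara, and Tom are ruled out for floor 1.
So floor 1 is Isla.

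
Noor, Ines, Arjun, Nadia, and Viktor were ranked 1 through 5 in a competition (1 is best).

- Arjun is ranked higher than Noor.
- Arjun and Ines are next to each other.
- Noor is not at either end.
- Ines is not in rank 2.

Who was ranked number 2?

Arjun

With clues 1–2, Noor is ruled out for rank 2.
With clues 1–3, Nadia and Viktor are ruled out for rank 2.
With clues 1–4, Ines is ruled out for rank 2.
So rank 2 is Arjun.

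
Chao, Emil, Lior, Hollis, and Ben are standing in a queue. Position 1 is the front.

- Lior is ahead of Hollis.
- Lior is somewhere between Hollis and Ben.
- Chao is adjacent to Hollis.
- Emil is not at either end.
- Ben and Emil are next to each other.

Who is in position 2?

Emil

With clues 1–2, Hollis is ruled out for position 2.
With clues 1–3, Chao is ruled out for position 2.
With clues 1–4, Ben is ruled out for position 2.
With clues 1–5, Lior is ruled out for position 2.
So position 2 is Emil.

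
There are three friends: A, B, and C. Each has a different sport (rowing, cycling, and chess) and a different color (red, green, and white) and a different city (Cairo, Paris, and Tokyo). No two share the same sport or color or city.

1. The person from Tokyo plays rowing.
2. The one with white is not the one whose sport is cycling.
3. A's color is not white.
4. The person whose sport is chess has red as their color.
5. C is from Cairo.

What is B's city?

Tokyo

With clues 1–5, Cairo and Paris are impossible for B's city.
That leaves Tokyo.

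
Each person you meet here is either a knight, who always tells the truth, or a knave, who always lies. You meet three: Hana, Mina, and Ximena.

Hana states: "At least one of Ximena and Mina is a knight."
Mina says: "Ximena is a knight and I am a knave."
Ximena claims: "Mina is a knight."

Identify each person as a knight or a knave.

Consider Hana. Suppose Hana is a knight.
Then no assignment of the remaining roles makes every statement match its speaker's type — contradiction.
So Hana is a knave.
Consider Mina. Suppose Mina is a knight.
Then Hana's statement comes out true, contradicting Hana being a knave.
So Mina is a knave.
With that fixed, Ximena's statement is false, so Ximena is a knave.

Hana: knave, Mina: knave, Ximena: knave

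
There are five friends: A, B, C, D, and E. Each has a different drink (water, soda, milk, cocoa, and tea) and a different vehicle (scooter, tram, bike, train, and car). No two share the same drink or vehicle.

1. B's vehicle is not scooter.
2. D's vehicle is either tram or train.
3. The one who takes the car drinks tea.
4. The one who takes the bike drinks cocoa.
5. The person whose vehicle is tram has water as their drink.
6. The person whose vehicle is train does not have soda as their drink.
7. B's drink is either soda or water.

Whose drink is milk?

With clues 1–7, A, B, C, and E are impossible for the one with drink milk.
That leaves D.

D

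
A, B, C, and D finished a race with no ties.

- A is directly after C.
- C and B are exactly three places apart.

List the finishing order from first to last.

From clue 1: A is in {2,3,4}.
From clues 1–2: C → place 1, A → place 2, D → place 3, B → place 4.

C, A, D, B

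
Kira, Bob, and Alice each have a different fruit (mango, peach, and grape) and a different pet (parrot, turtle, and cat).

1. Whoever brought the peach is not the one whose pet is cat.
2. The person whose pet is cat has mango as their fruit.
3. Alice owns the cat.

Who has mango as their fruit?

Alice

With clues 1–3, Bob and Kira are impossible for the one with fruit mango.
That leaves Alice.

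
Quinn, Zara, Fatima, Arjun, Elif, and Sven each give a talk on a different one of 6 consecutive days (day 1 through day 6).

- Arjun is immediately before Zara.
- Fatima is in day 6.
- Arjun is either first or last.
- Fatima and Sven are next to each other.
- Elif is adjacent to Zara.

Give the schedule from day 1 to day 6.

Arjun, Zara, Elif, Quinn, Sven, Fatima

From clue 1: Zara is in {2,3,4,5,6}.
From clues 1–2: Fatima → day 6.
From clues 1–3: Arjun → day 1, Zara → day 2.
From clues 1–4: Sven → day 5.
From clues 1–5: Elif → day 3, Quinn → day 4.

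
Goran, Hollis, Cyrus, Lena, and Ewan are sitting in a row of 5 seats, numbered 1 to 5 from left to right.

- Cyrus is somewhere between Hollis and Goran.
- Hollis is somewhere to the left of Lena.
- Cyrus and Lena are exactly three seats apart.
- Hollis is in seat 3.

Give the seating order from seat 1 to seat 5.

From clue 1: Cyrus is in {2,3,4}.
From clues 1–3: Cyrus → seat 2, Lena → seat 5.
From clues 1–4: Goran → seat 1, Hollis → seat 3, Ewan → seat 4.

Goran, Cyrus, Hollis, Ewan, Lena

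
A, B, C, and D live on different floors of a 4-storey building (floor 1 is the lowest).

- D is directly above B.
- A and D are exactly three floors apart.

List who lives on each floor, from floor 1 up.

A, C, B, D

From clue 1: B is in {1,2,3}.
From clues 1–2: A → floor 1, C → floor 2, B → floor 3, D → floor 4.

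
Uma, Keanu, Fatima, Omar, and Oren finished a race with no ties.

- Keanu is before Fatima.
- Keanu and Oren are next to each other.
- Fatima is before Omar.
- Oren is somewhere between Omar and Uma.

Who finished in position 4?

Fatima

With clues 1–3, Keanu and Oren are ruled out for place 4.
With clues 1–4, Omar and Uma are ruled out for place 4.
So place 4 is Fatima.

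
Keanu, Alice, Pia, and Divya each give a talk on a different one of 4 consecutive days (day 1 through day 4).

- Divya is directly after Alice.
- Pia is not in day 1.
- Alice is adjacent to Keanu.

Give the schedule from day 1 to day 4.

From clue 1: Alice is in {1,2,3}.
From clues 1–2: Keanu is in {1,3,4}.
From clues 1–3: Keanu → day 1, Alice → day 2, Divya → day 3, Pia → day 4.

Keanu, Alice, Divya, Pia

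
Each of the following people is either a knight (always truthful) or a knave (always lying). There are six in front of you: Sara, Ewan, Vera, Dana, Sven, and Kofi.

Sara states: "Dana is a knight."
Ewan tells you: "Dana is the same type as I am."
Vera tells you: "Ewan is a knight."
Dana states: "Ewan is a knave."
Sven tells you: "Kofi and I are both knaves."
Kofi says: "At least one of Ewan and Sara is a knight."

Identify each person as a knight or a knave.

Sara: knight, Ewan: knave, Vera: knave, Dana: knight, Sven: knave, Kofi: knight

Consider Sara. Suppose Sara is a knave.
Then no assignment of the remaining roles makes every statement match its speaker's type — contradiction.
So Sara is a knight.
With that fixed, Kofi's statement is true, so Kofi is a knight.
With that fixed, Sven's statement is false, so Sven is a knave.
Consider Ewan. Suppose Ewan is a knight.
Then no assignment of the remaining roles makes every statement match its speaker's type — contradiction.
So Ewan is a knave.
With that fixed, Vera's statement is false, so Vera is a knave.
With that fixed, Dana's statement is true, so Dana is a knight.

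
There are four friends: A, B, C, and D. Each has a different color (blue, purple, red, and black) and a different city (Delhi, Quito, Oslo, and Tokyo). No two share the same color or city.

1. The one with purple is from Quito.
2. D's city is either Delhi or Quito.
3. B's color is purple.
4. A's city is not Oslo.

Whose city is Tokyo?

With clues 1–2, D is impossible for the one with city Tokyo.
With clues 1–3, B is impossible for the one with city Tokyo.
With clues 1–4, C is impossible for the one with city Tokyo.
That leaves A.

A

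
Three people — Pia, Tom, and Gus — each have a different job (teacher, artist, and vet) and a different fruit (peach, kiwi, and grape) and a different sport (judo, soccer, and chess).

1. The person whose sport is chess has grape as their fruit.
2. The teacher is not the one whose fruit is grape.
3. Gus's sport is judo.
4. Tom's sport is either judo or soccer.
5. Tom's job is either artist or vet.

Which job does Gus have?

teacher

With clues 1–5, artist and vet are impossible for Gus's job.
That leaves teacher.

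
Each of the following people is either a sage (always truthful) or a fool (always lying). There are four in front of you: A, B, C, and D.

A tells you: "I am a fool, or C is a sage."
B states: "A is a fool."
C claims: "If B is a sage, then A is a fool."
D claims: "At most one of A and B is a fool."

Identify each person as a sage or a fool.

Consider A. Suppose A is a fool.
Then A's own statement would have to be false, but it can't be — contradiction.
So A is a sage.
With that fixed, B's statement is false, so B is a fool.
With that fixed, C's statement is true, so C is a sage.
With that fixed, D's statement is true, so D is a sage.

A: sage, B: fool, C: sage, D: sage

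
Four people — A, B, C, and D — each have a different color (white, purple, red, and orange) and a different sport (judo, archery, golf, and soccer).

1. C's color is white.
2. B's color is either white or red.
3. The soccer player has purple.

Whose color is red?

Clue 1 rules out C for the one with color red.
With clues 1–2, A and D are impossible for the one with color red.
That leaves B.

B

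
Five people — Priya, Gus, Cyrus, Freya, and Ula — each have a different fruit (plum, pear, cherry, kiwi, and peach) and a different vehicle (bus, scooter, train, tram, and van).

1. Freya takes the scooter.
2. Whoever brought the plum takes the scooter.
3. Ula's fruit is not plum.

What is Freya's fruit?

With clues 1–2, cherry, kiwi, peach, and pear are impossible for Freya's fruit.
That leaves plum.

plum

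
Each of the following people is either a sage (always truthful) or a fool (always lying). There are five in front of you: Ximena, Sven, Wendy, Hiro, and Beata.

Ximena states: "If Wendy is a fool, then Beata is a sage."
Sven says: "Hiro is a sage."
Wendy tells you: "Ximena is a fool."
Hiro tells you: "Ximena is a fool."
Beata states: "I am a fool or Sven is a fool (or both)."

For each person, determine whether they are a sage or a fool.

Ximena: sage, Sven: fool, Wendy: fool, Hiro: fool, Beata: sage

Consider Ximena. Suppose Ximena is a fool.
Then no assignment of the remaining roles makes every statement match its speaker's type — contradiction.
So Ximena is a sage.
With that fixed, Wendy's statement is false, so Wendy is a fool.
With that fixed, Hiro's statement is false, so Hiro is a fool.
With that fixed, Sven's statement is false, so Sven is a fool.
With that fixed, Beata's statement is true, so Beata is a sage.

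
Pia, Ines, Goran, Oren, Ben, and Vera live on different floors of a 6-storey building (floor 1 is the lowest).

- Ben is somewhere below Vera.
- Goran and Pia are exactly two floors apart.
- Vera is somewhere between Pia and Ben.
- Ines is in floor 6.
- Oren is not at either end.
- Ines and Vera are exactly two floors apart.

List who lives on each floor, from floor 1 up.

Ben, Oren, Goran, Vera, Pia, Ines

From clue 1: Ben is in {1,2,3,4,5}.
From clues 1–3: Ben is in {1,2,3}.
From clues 1–4: Ines → floor 6.
From clues 1–5: Ben → floor 1.
From clues 1–6: Oren → floor 2, Goran → floor 3, Vera → floor 4, Pia → floor 5.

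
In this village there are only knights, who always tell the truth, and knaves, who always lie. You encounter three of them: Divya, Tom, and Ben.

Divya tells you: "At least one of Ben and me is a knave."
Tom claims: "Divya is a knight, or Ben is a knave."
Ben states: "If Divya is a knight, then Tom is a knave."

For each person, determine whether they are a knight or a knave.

Divya: knight, Tom: knight, Ben: knave

Consider Divya. Suppose Divya is a knave.
Then Divya's own statement would have to be false, but it can't be — contradiction.
So Divya is a knight.
With that fixed, Tom's statement is true, so Tom is a knight.
With that fixed, Ben's statement is false, so Ben is a knave.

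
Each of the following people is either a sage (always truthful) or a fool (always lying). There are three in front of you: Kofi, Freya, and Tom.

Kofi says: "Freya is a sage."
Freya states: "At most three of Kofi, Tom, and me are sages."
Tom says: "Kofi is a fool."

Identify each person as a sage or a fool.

Kofi: sage, Freya: sage, Tom: fool

Regardless of anyone's role, Freya's statement is true, so Freya is a sage.
With that fixed, Kofi's statement is true, so Kofi is a sage.
With that fixed, Tom's statement is false, so Tom is a fool.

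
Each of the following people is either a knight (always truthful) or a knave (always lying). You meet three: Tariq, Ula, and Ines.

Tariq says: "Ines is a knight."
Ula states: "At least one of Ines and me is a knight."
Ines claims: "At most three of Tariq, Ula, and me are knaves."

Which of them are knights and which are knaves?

Tariq: knight, Ula: knight, Ines: knight

Regardless of anyone's role, Ines's statement is true, so Ines is a knight.
With that fixed, Tariq's statement is true, so Tariq is a knight.
With that fixed, Ula's statement is true, so Ula is a knight.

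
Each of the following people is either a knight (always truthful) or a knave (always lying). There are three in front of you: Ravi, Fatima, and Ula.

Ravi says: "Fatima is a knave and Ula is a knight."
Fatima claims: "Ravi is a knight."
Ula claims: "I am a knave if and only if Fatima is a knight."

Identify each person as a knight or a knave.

Consider Ravi. Suppose Ravi is a knight.
Then no assignment of the remaining roles makes every statement match its speaker's type — contradiction.
So Ravi is a knave.
With that fixed, Fatima's statement is false, so Fatima is a knave.
Consider Ula. Suppose Ula is a knight.
Then Ravi's statement comes out true, contradicting Ravi being a knave.
So Ula is a knave.

Ravi: knave, Fatima: knave, Ula: knave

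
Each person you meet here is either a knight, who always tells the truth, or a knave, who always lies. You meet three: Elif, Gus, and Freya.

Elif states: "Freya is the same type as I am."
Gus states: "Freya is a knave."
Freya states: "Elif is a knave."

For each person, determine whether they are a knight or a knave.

Elif: knave, Gus: knave, Freya: knight

Consider Elif. Suppose Elif is a knight.
Then no assignment of the remaining roles makes every statement match its speaker's type — contradiction.
So Elif is a knave.
With that fixed, Freya's statement is true, so Freya is a knight.
With that fixed, Gus's statement is false, so Gus is a knave.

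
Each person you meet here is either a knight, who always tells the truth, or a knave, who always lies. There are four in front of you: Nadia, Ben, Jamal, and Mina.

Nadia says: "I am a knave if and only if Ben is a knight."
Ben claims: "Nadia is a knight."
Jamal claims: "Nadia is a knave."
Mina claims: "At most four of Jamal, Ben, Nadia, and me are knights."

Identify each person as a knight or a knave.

Regardless of anyone's role, Mina's statement is true, so Mina is a knight.
Consider Nadia. Suppose Nadia is a knight.
Then no assignment of the remaining roles makes every statement match its speaker's type — contradiction.
So Nadia is a knave.
With that fixed, Ben's statement is false, so Ben is a knave.
With that fixed, Jamal's statement is true, so Jamal is a knight.

Nadia: knave, Ben: knave, Jamal: knight, Mina: knight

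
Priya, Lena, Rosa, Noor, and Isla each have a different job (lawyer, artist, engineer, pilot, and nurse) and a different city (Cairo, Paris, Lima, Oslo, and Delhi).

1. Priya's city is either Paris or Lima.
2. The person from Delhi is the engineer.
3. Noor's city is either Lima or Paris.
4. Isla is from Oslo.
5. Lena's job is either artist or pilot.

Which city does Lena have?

Cairo

With clues 1–3, Lima and Paris are impossible for Lena's city.
With clues 1–4, Oslo is impossible for Lena's city.
With clues 1–5, Delhi is impossible for Lena's city.
That leaves Cairo.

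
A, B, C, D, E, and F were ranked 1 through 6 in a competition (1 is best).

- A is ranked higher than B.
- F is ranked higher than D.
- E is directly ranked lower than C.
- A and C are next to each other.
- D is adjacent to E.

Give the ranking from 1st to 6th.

F, A, C, E, D, B

From clue 1: A is in {1,2,3,4,5}.
From clues 1–4: A is in {1,2,3}.
From clues 1–5: F → rank 1, A → rank 2, C → rank 3, E → rank 4, D → rank 5, B → rank 6.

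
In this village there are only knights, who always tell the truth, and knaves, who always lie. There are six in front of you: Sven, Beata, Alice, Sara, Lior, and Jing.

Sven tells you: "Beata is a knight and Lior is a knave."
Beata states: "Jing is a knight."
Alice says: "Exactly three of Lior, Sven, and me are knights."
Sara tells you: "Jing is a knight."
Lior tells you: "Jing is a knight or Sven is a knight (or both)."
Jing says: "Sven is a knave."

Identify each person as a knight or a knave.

Consider Sven. Suppose Sven is a knight.
Then no assignment of the remaining roles makes every statement match its speaker's type — contradiction.
So Sven is a knave.
With that fixed, Alice's statement is false, so Alice is a knave.
With that fixed, Jing's statement is true, so Jing is a knight.
With that fixed, Beata's statement is true, so Beata is a knight.
With that fixed, Sara's statement is true, so Sara is a knight.
With that fixed, Lior's statement is true, so Lior is a knight.

Sven: knave, Beata: knight, Alice: knave, Sara: knight, Lior: knight, Jing: knight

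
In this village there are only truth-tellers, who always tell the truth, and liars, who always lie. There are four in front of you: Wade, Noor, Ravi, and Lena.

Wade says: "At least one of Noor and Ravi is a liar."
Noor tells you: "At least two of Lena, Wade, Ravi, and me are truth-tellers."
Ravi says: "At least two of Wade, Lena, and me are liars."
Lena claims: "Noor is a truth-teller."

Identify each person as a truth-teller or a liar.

Consider Wade. Suppose Wade is a liar.
Then no assignment of the remaining roles makes every statement match its speaker's type — contradiction.
So Wade is a truth-teller.
Consider Noor. Suppose Noor is a liar.
Then no assignment of the remaining roles makes every statement match its speaker's type — contradiction.
So Noor is a truth-teller.
With that fixed, Lena's statement is true, so Lena is a truth-teller.
With that fixed, Ravi's statement is false, so Ravi is a liar.

Wade: truth-teller, Noor: truth-teller, Ravi: liar, Lena: truth-teller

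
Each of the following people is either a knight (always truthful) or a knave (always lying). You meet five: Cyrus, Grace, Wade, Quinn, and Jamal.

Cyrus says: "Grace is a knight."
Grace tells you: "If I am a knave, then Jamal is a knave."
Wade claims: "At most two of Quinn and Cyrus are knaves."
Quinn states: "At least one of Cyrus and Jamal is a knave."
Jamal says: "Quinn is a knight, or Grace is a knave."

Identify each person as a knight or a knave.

Cyrus: knave, Grace: knave, Wade: knight, Quinn: knight, Jamal: knight

Regardless of anyone's role, Wade's statement is true, so Wade is a knight.
Consider Cyrus. Suppose Cyrus is a knight.
Then no assignment of the remaining roles makes every statement match its speaker's type — contradiction.
So Cyrus is a knave.
With that fixed, Quinn's statement is true, so Quinn is a knight.
With that fixed, Jamal's statement is true, so Jamal is a knight.
Consider Grace. Suppose Grace is a knight.
Then Cyrus's statement comes out true, contradicting Cyrus being a knave.
So Grace is a knave.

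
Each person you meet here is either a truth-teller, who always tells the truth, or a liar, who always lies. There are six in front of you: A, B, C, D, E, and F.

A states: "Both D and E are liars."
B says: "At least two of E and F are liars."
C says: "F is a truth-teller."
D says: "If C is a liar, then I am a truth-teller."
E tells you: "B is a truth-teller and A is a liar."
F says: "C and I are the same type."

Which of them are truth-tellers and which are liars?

Consider A. Suppose A is a truth-teller.
Then no assignment of the remaining roles makes every statement match its speaker's type — contradiction.
So A is a liar.
Consider B. Suppose B is a truth-teller.
Then no assignment of the remaining roles makes every statement match its speaker's type — contradiction.
So B is a liar.
With that fixed, E's statement is false, so E is a liar.
Consider C. Suppose C is a liar.
Then whichever role F has, F's statement has the wrong truth value — contradiction.
So C is a truth-teller.
With that fixed, D's statement is true, so D is a truth-teller.
Consider F. Suppose F is a liar.
Then B's statement comes out true, contradicting B being a liar.
So F is a truth-teller.

A: liar, B: liar, C: truth-teller, D: truth-teller, E: liar, F: truth-teller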